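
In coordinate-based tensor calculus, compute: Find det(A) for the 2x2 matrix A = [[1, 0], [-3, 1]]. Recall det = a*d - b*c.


For a 2x2 matrix [[a, b], [c, d]], det = a*d - b*c.
a = 1, b = 0, c = -3, d = 1
a*d = 1 * 1 = 1
b*c = 0 * -3 = 0
det = 1 - 0 = 1

1


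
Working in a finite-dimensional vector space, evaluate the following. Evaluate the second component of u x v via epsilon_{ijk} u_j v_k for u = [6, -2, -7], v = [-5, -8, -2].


(u x v)_2 = sum_{j,k} epsilon_{2jk} u_j v_k. Only permutations of (1,2,3) contribute; the two non-zero terms are:
eps_{213} u_1 v_3 = -1 * 6 * -2 = 12
eps_{231} u_3 v_1 = 1 * -7 * -5 = 35
(u x v)_2 = 47

47


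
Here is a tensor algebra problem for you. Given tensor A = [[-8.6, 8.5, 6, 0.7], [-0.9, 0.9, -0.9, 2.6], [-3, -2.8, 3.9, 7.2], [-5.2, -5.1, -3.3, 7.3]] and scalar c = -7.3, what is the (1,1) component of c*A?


Scalar multiplication: (cA)_{ij} = c * A_{ij}.
c = -7.3
A_{11} = -8.6
(cA)_{11} = -7.3 * -8.6 = 62.78

62.78


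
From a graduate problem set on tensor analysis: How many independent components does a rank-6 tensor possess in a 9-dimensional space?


The number of components of a rank-r tensor in d dimensions is d^r.
Here d = 9 and r = 6.
9^6 = 531441

531441


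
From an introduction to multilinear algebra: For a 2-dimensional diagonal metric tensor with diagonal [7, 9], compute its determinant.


For a diagonal metric, the determinant is the product of diagonal entries.
Diagonal entries: 7, 9
det(g) = 7 * 9 = 63

63


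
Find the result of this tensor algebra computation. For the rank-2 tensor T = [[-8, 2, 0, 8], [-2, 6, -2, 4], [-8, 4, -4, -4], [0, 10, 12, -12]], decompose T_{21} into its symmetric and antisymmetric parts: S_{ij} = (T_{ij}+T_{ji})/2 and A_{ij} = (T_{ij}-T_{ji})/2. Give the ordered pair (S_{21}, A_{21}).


T_{21} = -2
T_{12} = 2
S_{21} = (-2 + 2)/2 = 0/2 = 0
A_{21} = (-2 - 2)/2 = -4/2 = -2
Check: S + A = 0 + -2 = -2 = T_{21}.

(0, -2)


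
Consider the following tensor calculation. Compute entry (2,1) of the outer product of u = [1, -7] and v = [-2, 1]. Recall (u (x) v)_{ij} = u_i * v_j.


The outer product entry T_{ij} = u_i * v_j.
We need i=2, j=1.
u_2 = -7, v_1 = -2
T_{2,1} = -7 * -2 = 14

14


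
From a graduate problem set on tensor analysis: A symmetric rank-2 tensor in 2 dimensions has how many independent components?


A symmetric rank-2 tensor in d dimensions has d(d+1)/2 independent components.
d = 2
d(d+1)/2 = 2 * 3 / 2 = 6 / 2 = 3

3


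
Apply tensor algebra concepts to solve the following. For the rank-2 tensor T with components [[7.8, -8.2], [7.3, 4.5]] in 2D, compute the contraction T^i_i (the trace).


The contraction (trace) of a rank-2 tensor is the sum of its diagonal elements.
Diagonal entries: A[1,1] = 7.8, A[2,2] = 4.5
Tr(A) = 7.8 + 4.5 = 12.3

12.3


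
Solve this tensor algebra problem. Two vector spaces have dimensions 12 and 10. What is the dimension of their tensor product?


The dimension of a tensor product is the product of dimensions.
dim(V) = 12, dim(W) = 10
dim(V (x) W) = 12 * 10 = 120

120


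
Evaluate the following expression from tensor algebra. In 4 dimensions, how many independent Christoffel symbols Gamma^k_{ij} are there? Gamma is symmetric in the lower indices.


Christoffel symbols Gamma^k_{ij} are symmetric in i,j, so there are d * d(d+1)/2 independent symbols.
d = 4
d(d+1)/2 = 4 * 5 / 2 = 10
Total = 4 * 10 = 40

40


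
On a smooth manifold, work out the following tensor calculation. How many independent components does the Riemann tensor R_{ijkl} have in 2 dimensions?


The Riemann tensor in d dimensions has d^2(d^2 - 1)/12 independent components.
d = 2, so d^2 = 4
d^2 - 1 = 3
d^2(d^2 - 1) = 4 * 3 = 12
Divide by 12: 12 / 12 = 1

1


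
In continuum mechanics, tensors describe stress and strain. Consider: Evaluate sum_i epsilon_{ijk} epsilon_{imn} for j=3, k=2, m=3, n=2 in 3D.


Using the identity: epsilon_{ijk} epsilon_{imn} = delta_{jm} delta_{kn} - delta_{jn} delta_{km}.
delta_{33} = 1
delta_{22} = 1
delta_{32} = 0
delta_{23} = 0
Result = 1 * 1 - 0 * 0 = 1 - 0 = 1

1


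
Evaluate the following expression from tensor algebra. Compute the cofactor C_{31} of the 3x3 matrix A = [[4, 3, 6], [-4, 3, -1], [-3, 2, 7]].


To find cofactor C_{31}, delete row 3 and column 1.
The resulting 2x2 submatrix is: [[3, 6], [3, -1]]
Minor M_{31} = 3*-1 - 6*3
  = -3 - 18 = -21
Sign = (-1)^(3+1) = (-1)^4 = 1
Cofactor C_{31} = 1 * -21 = -21

-21


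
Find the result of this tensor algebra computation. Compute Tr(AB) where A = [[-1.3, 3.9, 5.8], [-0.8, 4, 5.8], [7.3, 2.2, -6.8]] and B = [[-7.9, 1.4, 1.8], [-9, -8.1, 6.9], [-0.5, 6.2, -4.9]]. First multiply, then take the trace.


Tr(AB) = sum_i (AB)_{ii} where (AB)_{ii} = sum_k A_{ik} B_{ki}.
(AB)_{11} = -1.3*-7.9 + 3.9*-9 + 5.8*-0.5 = -27.73
(AB)_{22} = -0.8*1.4 + 4*-8.1 + 5.8*6.2 = 2.44
(AB)_{33} = 7.3*1.8 + 2.2*6.9 + -6.8*-4.9 = 61.64
Tr(AB) = -27.73 + 2.44 + 61.64 = 36.35

36.35


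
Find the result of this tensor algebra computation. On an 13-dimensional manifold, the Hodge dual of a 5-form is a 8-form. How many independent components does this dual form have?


The Hodge dual of a p-form on an n-dimensional manifold is an (n-p)-form.
n = 13, p = 5, so dual degree = 13 - 5 = 8
The number of components is C(n, n-p) = C(13, 8) = 1287

1287


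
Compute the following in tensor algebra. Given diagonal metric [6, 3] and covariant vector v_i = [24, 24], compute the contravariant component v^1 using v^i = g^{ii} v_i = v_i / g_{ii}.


To raise an index with a diagonal metric: v^i = v_i / g_{ii}.
For index 1: v_1 = 24, g_{11} = 6
v^1 = 24 / 6 = 4

4


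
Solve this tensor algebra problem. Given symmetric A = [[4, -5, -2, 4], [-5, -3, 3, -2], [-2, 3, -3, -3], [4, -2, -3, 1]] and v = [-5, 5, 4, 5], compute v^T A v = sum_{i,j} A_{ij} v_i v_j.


First compute Av:
(Av)_1 = 4*-5 + -5*5 + -2*4 + 4*5 = -33
(Av)_2 = -5*-5 + -3*5 + 3*4 + -2*5 = 12
(Av)_3 = -2*-5 + 3*5 + -3*4 + -3*5 = -2
(Av)_4 = 4*-5 + -2*5 + -3*4 + 1*5 = -37
Av = [-33, 12, -2, -37]
Then v^T (Av) = -5*-33 + 5*12 + 4*-2 + 5*-37
= 165 + 60 + -8 + -185 = 32

32


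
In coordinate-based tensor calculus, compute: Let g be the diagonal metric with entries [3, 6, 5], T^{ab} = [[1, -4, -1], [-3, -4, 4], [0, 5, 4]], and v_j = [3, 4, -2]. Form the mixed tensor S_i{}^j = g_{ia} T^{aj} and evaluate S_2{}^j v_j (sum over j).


Step 1: lower the first index. For a diagonal metric, g_{ia} T^{aj} = g_{ii} T^{ij} (no sum on i).
g_{22} = 6
S_2{}^1 = 6 * T^{21} = 6 * -3 = -18
S_2{}^2 = 6 * T^{22} = 6 * -4 = -24
S_2{}^3 = 6 * T^{23} = 6 * 4 = 24
Step 2: contract S_2{}^j with v_j.
S_2{}^1 * v_1 = -18 * 3 = -54
S_2{}^2 * v_2 = -24 * 4 = -96
S_2{}^3 * v_3 = 24 * -2 = -48
Result = -54 + -96 + -48 = -198

-198


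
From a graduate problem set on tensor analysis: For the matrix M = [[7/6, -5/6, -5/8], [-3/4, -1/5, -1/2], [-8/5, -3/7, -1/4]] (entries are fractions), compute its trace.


The trace is the sum of diagonal entries.
Diagonal: M[1,1] = 7/6, M[2,2] = -1/5, M[3,3] = -1/4
Tr(M) = 7/6 + -1/5 + -1/4
Computing step by step:
After adding M[1,1]: 7/6
After adding M[2,2]: 29/30
After adding M[3,3]: 43/60
Tr(M) = 43/60

43/60


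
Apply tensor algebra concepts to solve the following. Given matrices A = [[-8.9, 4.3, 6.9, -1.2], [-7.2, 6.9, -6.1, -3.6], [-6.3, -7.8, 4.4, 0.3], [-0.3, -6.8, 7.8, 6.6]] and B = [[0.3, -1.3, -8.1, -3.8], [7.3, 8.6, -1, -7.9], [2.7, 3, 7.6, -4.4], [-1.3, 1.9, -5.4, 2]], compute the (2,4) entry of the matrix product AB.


(AB)_{ij} = sum_k A_{ik} B_{kj}.
For i=2, j=4:
A_{21} * B_{14} = -7.2 * -3.8 = 27.36
A_{22} * B_{24} = 6.9 * -7.9 = -54.51
A_{23} * B_{34} = -6.1 * -4.4 = 26.84
A_{24} * B_{44} = -3.6 * 2 = -7.2
Sum = 27.36 + -54.51 + 26.84 + -7.2 = -7.51

-7.51


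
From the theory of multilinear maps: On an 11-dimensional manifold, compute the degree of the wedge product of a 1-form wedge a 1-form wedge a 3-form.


The degree of a wedge product is the sum of the degrees of the individual forms.
Degrees: 1, 1, 3
Total degree = 1 + 1 + 3 = 5

5


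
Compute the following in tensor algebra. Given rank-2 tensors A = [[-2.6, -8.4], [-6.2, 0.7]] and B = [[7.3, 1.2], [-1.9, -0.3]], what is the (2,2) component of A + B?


Tensor addition is component-wise: (A + B)_{ij} = A_{ij} + B_{ij}.
A_{22} = 0.7
B_{22} = -0.3
(A + B)_{22} = 0.7 + -0.3 = 0.4

0.4


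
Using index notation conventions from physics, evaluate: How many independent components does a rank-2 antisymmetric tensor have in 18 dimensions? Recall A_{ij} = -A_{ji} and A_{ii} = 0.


An antisymmetric rank-2 tensor satisfies A_{ij} = -A_{ji}, so diagonal entries are zero.
The independent components are the upper-triangular entries: C(n, 2) = n(n-1)/2.
n = 18
C(18, 2) = 18 * 17 / 2 = 306 / 2 = 153

153


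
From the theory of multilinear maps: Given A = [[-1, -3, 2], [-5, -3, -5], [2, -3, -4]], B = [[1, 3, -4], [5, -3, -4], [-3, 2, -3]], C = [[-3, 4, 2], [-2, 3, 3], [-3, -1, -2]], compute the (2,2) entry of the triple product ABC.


(ABC)_{22} = sum_m (AB)_{2m} C_{m2}. First compute row 2 of AB.
(AB)_{21} = -5*1 + -3*5 + -5*-3 = -5
(AB)_{22} = -5*3 + -3*-3 + -5*2 = -16
(AB)_{23} = -5*-4 + -3*-4 + -5*-3 = 47
Now contract with column 2 of C:
(AB)_{21} * C_{12} = -5 * 4 = -20
(AB)_{22} * C_{22} = -16 * 3 = -48
(AB)_{23} * C_{32} = 47 * -1 = -47
(ABC)_{22} = -20 + -48 + -47 = -115

-115


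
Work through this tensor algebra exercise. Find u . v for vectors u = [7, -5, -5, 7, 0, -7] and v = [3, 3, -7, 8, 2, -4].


The inner product u . v = sum of u_i * v_i.
Term-by-term: 7 * 3, -5 * 3, -5 * -7, 7 * 8, 0 * 2, -7 * -4
Products: 21, -15, 35, 56, 0, 28
Sum = 21 + -15 + 35 + 56 + 0 + 28 = 125

125


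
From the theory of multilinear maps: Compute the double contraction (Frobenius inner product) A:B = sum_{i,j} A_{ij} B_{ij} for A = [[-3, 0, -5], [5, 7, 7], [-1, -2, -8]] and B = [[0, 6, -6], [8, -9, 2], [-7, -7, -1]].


A:B = sum over all i,j of A_{ij} * B_{ij}.
Row 1: -3*0=0, 0*6=0, -5*-6=30 => row sum = 30
Row 2: 5*8=40, 7*-9=-63, 7*2=14 => row sum = -9
Row 3: -1*-7=7, -2*-7=14, -8*-1=8 => row sum = 29
Total = 30 + -9 + 29 = 50

50


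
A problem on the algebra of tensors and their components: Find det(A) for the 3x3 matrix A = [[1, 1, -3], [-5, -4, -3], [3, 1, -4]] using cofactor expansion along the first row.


Expanding along the first row, det(A) = a11*M_11 - a12*M_12 + a13*M_13, where M_1j is the (1,j) minor.
Minor M_11 = -4*-4 - -3*1 = 19
Minor M_12 = -5*-4 - -3*3 = 29
Minor M_13 = -5*1 - -4*3 = 7
det = 1*(19) - 1*(29) + -3*(7)
    = 19 - 29 + -21
    = -31

-31


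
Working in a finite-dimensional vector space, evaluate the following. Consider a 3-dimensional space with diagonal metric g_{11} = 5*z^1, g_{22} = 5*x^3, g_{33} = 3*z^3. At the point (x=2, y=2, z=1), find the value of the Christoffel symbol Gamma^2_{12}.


For a diagonal metric, Gamma^k_{ij} = (1/2) g^{kk} (dg_{ik}/dx_j + dg_{jk}/dx_i - dg_{ij}/dx_k).
The metric is diagonal, so g_{ab} = 0 for a != b.
At the given point: g_{11} = 5, g_{22} = 40, g_{33} = 3
g^{22} = 1/40
dg_{12}/dx_2 = 0 (off-diagonal)
dg_{22}/dx_1 = dg_{22}/dx_1 = 60
dg_{12}/dx_2 = 0 (off-diagonal)
Numerator = 0 + 60 - 0 = 60
Gamma^2_{12} = 60 / (2 * 40) = 3/4

3/4


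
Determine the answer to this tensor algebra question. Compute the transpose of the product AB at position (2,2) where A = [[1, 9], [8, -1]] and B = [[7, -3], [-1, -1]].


(AB)^T_{ij} = (AB)_{ji} = sum_k A_{jk} B_{ki}.
For i=2, j=2 we need (AB)_{22}:
A_{21} * B_{12} = 8 * -3 = -24
A_{22} * B_{22} = -1 * -1 = 1
Sum = -24 + 1 = -23

-23


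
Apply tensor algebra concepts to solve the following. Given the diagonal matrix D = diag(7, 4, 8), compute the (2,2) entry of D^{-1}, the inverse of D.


For a diagonal matrix, the inverse has entries (D^{-1})_{ii} = 1/d_{ii}.
The diagonal entries are: d_{11} = 7, d_{22} = 4, d_{33} = 8
We need (D^{-1})_{22} = 1/d_{22} = 1/4 = 1/4

1/4


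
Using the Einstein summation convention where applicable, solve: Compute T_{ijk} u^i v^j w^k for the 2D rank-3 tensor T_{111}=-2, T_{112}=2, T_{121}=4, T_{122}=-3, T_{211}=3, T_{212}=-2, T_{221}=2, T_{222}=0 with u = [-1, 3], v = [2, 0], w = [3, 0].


S = sum over i,j,k of T_{ijk} u_i v_j w_k. Expanding all 8 terms:
T_{111}*u_1*v_1*w_1 = -2*-1*2*3 = 12  (running total: 12)
T_{112}*u_1*v_1*w_2 = 2*-1*2*0 = 0  (running total: 12)
T_{121}*u_1*v_2*w_1 = 4*-1*0*3 = 0  (running total: 12)
T_{122}*u_1*v_2*w_2 = -3*-1*0*0 = 0  (running total: 12)
T_{211}*u_2*v_1*w_1 = 3*3*2*3 = 54  (running total: 66)
T_{212}*u_2*v_1*w_2 = -2*3*2*0 = 0  (running total: 66)
T_{221}*u_2*v_2*w_1 = 2*3*0*3 = 0  (running total: 66)
T_{222}*u_2*v_2*w_2 = 0*3*0*0 = 0  (running total: 66)
S = 66

66


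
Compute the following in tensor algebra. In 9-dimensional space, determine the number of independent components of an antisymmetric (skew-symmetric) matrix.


An antisymmetric rank-2 tensor satisfies A_{ij} = -A_{ji}, so diagonal entries are zero.
The independent components are the upper-triangular entries: C(n, 2) = n(n-1)/2.
n = 9
C(9, 2) = 9 * 8 / 2 = 72 / 2 = 36

36


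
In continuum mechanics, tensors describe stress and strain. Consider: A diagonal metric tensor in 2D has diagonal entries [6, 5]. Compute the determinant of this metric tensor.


For a diagonal metric, the determinant is the product of diagonal entries.
Diagonal entries: 6, 5
det(g) = 6 * 5 = 30

30


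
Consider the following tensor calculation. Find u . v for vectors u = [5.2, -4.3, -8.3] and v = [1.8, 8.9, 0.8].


The inner product u . v = sum of u_i * v_i.
Term-by-term: 5.2 * 1.8, -4.3 * 8.9, -8.3 * 0.8
Products: 9.36, -38.27, -6.64
Sum = 9.36 + -38.27 + -6.64 = -35.55

-35.55


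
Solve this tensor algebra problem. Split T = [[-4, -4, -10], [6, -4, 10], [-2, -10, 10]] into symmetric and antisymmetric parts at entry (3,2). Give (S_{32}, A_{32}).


T_{32} = -10
T_{23} = 10
S_{32} = (-10 + 10)/2 = 0/2 = 0
A_{32} = (-10 - 10)/2 = -20/2 = -10
Check: S + A = 0 + -10 = -10 = T_{32}.

(0, -10)


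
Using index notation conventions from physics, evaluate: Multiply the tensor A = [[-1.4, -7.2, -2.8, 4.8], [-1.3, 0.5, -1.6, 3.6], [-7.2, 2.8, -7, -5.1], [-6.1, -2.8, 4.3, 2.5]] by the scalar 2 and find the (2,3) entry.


Scalar multiplication: (cA)_{ij} = c * A_{ij}.
c = 2
A_{23} = -1.6
(cA)_{23} = 2 * -1.6 = -3.2

-3.2


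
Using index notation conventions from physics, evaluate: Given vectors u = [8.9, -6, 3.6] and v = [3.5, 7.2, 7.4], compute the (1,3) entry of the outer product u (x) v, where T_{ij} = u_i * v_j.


The outer product entry T_{ij} = u_i * v_j.
We need i=1, j=3.
u_1 = 8.9, v_3 = 7.4
T_{1,3} = 8.9 * 7.4 = 65.86

65.86


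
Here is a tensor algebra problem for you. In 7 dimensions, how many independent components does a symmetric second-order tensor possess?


A symmetric rank-2 tensor in d dimensions has d(d+1)/2 independent components.
d = 7
d(d+1)/2 = 7 * 8 / 2 = 56 / 2 = 28

28


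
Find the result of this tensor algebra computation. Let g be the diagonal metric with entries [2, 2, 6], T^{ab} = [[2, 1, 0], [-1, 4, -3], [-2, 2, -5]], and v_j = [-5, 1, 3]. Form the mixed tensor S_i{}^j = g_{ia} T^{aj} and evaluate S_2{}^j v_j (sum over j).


Step 1: lower the first index. For a diagonal metric, g_{ia} T^{aj} = g_{ii} T^{ij} (no sum on i).
g_{22} = 2
S_2{}^1 = 2 * T^{21} = 2 * -1 = -2
S_2{}^2 = 2 * T^{22} = 2 * 4 = 8
S_2{}^3 = 2 * T^{23} = 2 * -3 = -6
Step 2: contract S_2{}^j with v_j.
S_2{}^1 * v_1 = -2 * -5 = 10
S_2{}^2 * v_2 = 8 * 1 = 8
S_2{}^3 * v_3 = -6 * 3 = -18
Result = 10 + 8 + -18 = 0

0


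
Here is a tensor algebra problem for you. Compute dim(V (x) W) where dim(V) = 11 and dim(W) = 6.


The dimension of a tensor product is the product of dimensions.
dim(V) = 11, dim(W) = 6
dim(V (x) W) = 11 * 6 = 66

66


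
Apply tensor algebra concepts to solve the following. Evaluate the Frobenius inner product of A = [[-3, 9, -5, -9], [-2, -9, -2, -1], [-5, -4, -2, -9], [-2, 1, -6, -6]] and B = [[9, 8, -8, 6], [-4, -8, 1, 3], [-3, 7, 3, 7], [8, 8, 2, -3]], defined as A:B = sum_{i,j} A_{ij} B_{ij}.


A:B = sum over all i,j of A_{ij} * B_{ij}.
Row 1: -3*9=-27, 9*8=72, -5*-8=40, -9*6=-54 => row sum = 31
Row 2: -2*-4=8, -9*-8=72, -2*1=-2, -1*3=-3 => row sum = 75
Row 3: -5*-3=15, -4*7=-28, -2*3=-6, -9*7=-63 => row sum = -82
Row 4: -2*8=-16, 1*8=8, -6*2=-12, -6*-3=18 => row sum = -2
Total = 31 + 75 + -82 + -2 = 22

22


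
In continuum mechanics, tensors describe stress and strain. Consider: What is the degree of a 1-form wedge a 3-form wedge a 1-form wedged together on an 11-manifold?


The degree of a wedge product is the sum of the degrees of the individual forms.
Degrees: 1, 3, 1
Total degree = 1 + 3 + 1 = 5

5


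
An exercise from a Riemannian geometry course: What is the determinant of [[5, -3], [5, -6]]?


For a 2x2 matrix [[a, b], [c, d]], det = a*d - b*c.
a = 5, b = -3, c = 5, d = -6
a*d = 5 * -6 = -30
b*c = -3 * 5 = -15
det = -30 - -15 = -15

-15


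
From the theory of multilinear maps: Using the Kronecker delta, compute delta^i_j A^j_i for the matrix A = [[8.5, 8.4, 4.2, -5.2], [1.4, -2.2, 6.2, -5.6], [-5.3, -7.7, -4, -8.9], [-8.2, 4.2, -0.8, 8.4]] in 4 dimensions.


The contraction (trace) of a rank-2 tensor is the sum of its diagonal elements.
Diagonal entries: A[1,1] = 8.5, A[2,2] = -2.2, A[3,3] = -4, A[4,4] = 8.4
Tr(A) = 8.5 + -2.2 + -4 + 8.4 = 10.7

10.7


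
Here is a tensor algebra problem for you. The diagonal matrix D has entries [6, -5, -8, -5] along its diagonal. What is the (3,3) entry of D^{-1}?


For a diagonal matrix, the inverse has entries (D^{-1})_{ii} = 1/d_{ii}.
The diagonal entries are: d_{11} = 6, d_{22} = -5, d_{33} = -8, d_{44} = -5
We need (D^{-1})_{33} = 1/d_{33} = 1/-8 = -1/8

-1/8


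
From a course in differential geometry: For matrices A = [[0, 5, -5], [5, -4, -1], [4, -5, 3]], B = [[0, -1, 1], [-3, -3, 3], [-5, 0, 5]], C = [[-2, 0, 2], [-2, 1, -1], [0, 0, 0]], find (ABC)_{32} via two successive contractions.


(ABC)_{32} = sum_m (AB)_{3m} C_{m2}. First compute row 3 of AB.
(AB)_{31} = 4*0 + -5*-3 + 3*-5 = 0
(AB)_{32} = 4*-1 + -5*-3 + 3*0 = 11
(AB)_{33} = 4*1 + -5*3 + 3*5 = 4
Now contract with column 2 of C:
(AB)_{31} * C_{12} = 0 * 0 = 0
(AB)_{32} * C_{22} = 11 * 1 = 11
(AB)_{33} * C_{32} = 4 * 0 = 0
(ABC)_{32} = 0 + 11 + 0 = 11

11


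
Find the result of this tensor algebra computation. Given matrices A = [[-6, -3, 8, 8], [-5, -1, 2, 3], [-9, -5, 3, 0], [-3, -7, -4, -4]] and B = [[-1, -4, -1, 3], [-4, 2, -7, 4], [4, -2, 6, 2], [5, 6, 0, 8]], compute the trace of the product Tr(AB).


Tr(AB) = sum_i (AB)_{ii} where (AB)_{ii} = sum_k A_{ik} B_{ki}.
(AB)_{11} = -6*-1 + -3*-4 + 8*4 + 8*5 = 90
(AB)_{22} = -5*-4 + -1*2 + 2*-2 + 3*6 = 32
(AB)_{33} = -9*-1 + -5*-7 + 3*6 + 0*0 = 62
(AB)_{44} = -3*3 + -7*4 + -4*2 + -4*8 = -77
Tr(AB) = 90 + 32 + 62 + -77 = 107

107


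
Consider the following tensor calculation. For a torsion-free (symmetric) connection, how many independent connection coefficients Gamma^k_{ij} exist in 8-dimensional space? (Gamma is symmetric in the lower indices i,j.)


Christoffel symbols Gamma^k_{ij} are symmetric in i,j, so there are d * d(d+1)/2 independent symbols.
d = 8
d(d+1)/2 = 8 * 9 / 2 = 36
Total = 8 * 36 = 288

288


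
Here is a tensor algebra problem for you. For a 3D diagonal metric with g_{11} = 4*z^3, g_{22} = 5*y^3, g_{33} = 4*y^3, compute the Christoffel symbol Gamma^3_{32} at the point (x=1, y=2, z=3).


For a diagonal metric, Gamma^k_{ij} = (1/2) g^{kk} (dg_{ik}/dx_j + dg_{jk}/dx_i - dg_{ij}/dx_k).
The metric is diagonal, so g_{ab} = 0 for a != b.
At the given point: g_{11} = 108, g_{22} = 40, g_{33} = 32
g^{33} = 1/32
dg_{33}/dx_2 = dg_{33}/dx_2 = 48
dg_{23}/dx_3 = 0 (off-diagonal)
dg_{32}/dx_3 = 0 (off-diagonal)
Numerator = 48 + 0 - 0 = 48
Gamma^3_{32} = 48 / (2 * 32) = 3/4

3/4


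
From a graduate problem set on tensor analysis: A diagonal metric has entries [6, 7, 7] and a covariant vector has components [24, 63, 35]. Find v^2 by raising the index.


To raise an index with a diagonal metric: v^i = v_i / g_{ii}.
For index 2: v_2 = 63, g_{22} = 7
v^2 = 63 / 7 = 9

9


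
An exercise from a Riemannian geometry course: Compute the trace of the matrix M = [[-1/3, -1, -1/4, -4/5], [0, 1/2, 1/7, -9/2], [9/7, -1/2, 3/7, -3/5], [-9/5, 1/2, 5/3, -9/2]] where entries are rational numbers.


The trace is the sum of diagonal entries.
Diagonal: M[1,1] = -1/3, M[2,2] = 1/2, M[3,3] = 3/7, M[4,4] = -9/2
Tr(M) = -1/3 + 1/2 + 3/7 + -9/2
Computing step by step:
After adding M[1,1]: -1/3
After adding M[2,2]: 1/6
After adding M[3,3]: 25/42
After adding M[4,4]: -82/21
Tr(M) = -82/21

-82/21


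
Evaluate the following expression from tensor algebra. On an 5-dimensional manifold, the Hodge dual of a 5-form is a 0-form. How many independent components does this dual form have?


The Hodge dual of a p-form on an n-dimensional manifold is an (n-p)-form.
n = 5, p = 5, so dual degree = 5 - 5 = 0
The number of components is C(n, n-p) = C(5, 0) = 1

1


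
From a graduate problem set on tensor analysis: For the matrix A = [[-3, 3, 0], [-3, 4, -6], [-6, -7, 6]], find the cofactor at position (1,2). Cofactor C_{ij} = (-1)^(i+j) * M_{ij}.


To find cofactor C_{12}, delete row 1 and column 2.
The resulting 2x2 submatrix is: [[-3, -6], [-6, 6]]
Minor M_{12} = -3*6 - -6*-6
  = -18 - 36 = -54
Sign = (-1)^(1+2) = (-1)^3 = -1
Cofactor C_{12} = -1 * -54 = 54

54


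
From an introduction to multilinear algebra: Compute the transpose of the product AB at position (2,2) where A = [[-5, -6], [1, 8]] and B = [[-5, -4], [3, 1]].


(AB)^T_{ij} = (AB)_{ji} = sum_k A_{jk} B_{ki}.
For i=2, j=2 we need (AB)_{22}:
A_{21} * B_{12} = 1 * -4 = -4
A_{22} * B_{22} = 8 * 1 = 8
Sum = -4 + 8 = 4

4


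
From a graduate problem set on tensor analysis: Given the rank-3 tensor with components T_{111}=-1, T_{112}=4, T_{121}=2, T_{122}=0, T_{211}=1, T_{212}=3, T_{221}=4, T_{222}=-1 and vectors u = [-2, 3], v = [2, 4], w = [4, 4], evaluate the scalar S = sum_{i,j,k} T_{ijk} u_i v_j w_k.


S = sum over i,j,k of T_{ijk} u_i v_j w_k. Expanding all 8 terms:
T_{111}*u_1*v_1*w_1 = -1*-2*2*4 = 16  (running total: 16)
T_{112}*u_1*v_1*w_2 = 4*-2*2*4 = -64  (running total: -48)
T_{121}*u_1*v_2*w_1 = 2*-2*4*4 = -64  (running total: -112)
T_{122}*u_1*v_2*w_2 = 0*-2*4*4 = 0  (running total: -112)
T_{211}*u_2*v_1*w_1 = 1*3*2*4 = 24  (running total: -88)
T_{212}*u_2*v_1*w_2 = 3*3*2*4 = 72  (running total: -16)
T_{221}*u_2*v_2*w_1 = 4*3*4*4 = 192  (running total: 176)
T_{222}*u_2*v_2*w_2 = -1*3*4*4 = -48  (running total: 128)
S = 128

128


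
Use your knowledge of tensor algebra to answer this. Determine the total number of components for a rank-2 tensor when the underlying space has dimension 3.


The number of components of a rank-r tensor in d dimensions is d^r.
Here d = 3 and r = 2.
3^2 = 9

9


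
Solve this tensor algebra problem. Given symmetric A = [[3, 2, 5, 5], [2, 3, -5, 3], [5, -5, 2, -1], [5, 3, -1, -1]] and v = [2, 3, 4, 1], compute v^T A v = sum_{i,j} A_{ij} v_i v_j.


First compute Av:
(Av)_1 = 3*2 + 2*3 + 5*4 + 5*1 = 37
(Av)_2 = 2*2 + 3*3 + -5*4 + 3*1 = -4
(Av)_3 = 5*2 + -5*3 + 2*4 + -1*1 = 2
(Av)_4 = 5*2 + 3*3 + -1*4 + -1*1 = 14
Av = [37, -4, 2, 14]
Then v^T (Av) = 2*37 + 3*-4 + 4*2 + 1*14
= 74 + -12 + 8 + 14 = 84

84


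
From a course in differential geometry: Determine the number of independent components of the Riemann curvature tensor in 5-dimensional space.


The Riemann tensor in d dimensions has d^2(d^2 - 1)/12 independent components.
d = 5, so d^2 = 25
d^2 - 1 = 24
d^2(d^2 - 1) = 25 * 24 = 600
Divide by 12: 600 / 12 = 50

50


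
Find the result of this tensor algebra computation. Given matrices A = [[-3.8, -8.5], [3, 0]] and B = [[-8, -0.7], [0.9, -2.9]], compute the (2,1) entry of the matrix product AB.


(AB)_{ij} = sum_k A_{ik} B_{kj}.
For i=2, j=1:
A_{21} * B_{11} = 3 * -8 = -24
A_{22} * B_{21} = 0 * 0.9 = 0
Sum = -24 + 0 = -24

-24


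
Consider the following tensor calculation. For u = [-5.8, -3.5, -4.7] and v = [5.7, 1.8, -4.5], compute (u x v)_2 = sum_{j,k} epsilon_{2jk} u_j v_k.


(u x v)_2 = sum_{j,k} epsilon_{2jk} u_j v_k. Only permutations of (1,2,3) contribute; the two non-zero terms are:
eps_{213} u_1 v_3 = -1 * -5.8 * -4.5 = -26.1
eps_{231} u_3 v_1 = 1 * -4.7 * 5.7 = -26.79
(u x v)_2 = -52.89

-52.89


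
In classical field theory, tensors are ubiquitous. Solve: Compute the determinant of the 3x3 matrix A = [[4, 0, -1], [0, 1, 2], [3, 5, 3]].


Expanding along the first row, det(A) = a11*M_11 - a12*M_12 + a13*M_13, where M_1j is the (1,j) minor.
Minor M_11 = 1*3 - 2*5 = -7
Minor M_12 = 0*3 - 2*3 = -6
Minor M_13 = 0*5 - 1*3 = -3
det = 4*(-7) - 0*(-6) + -1*(-3)
    = -28 - 0 + 3
    = -25

-25


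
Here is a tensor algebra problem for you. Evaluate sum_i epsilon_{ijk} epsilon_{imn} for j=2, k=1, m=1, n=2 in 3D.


Using the identity: epsilon_{ijk} epsilon_{imn} = delta_{jm} delta_{kn} - delta_{jn} delta_{km}.
delta_{21} = 0
delta_{12} = 0
delta_{22} = 1
delta_{11} = 1
Result = 0 * 0 - 1 * 1 = 0 - 1 = -1

-1


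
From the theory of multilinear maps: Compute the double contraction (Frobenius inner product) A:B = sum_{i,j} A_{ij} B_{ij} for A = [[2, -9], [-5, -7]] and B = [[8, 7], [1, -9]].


A:B = sum over all i,j of A_{ij} * B_{ij}.
Row 1: 2*8=16, -9*7=-63 => row sum = -47
Row 2: -5*1=-5, -7*-9=63 => row sum = 58
Total = -47 + 58 = 11

11


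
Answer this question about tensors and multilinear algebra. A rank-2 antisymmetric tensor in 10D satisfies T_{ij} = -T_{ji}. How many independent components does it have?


An antisymmetric rank-2 tensor satisfies A_{ij} = -A_{ji}, so diagonal entries are zero.
The independent components are the upper-triangular entries: C(n, 2) = n(n-1)/2.
n = 10
C(10, 2) = 10 * 9 / 2 = 90 / 2 = 45

45


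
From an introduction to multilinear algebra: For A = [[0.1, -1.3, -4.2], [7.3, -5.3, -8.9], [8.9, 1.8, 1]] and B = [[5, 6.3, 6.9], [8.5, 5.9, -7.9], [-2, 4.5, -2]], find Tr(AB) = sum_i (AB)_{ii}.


Tr(AB) = sum_i (AB)_{ii} where (AB)_{ii} = sum_k A_{ik} B_{ki}.
(AB)_{11} = 0.1*5 + -1.3*8.5 + -4.2*-2 = -2.15
(AB)_{22} = 7.3*6.3 + -5.3*5.9 + -8.9*4.5 = -25.33
(AB)_{33} = 8.9*6.9 + 1.8*-7.9 + 1*-2 = 45.19
Tr(AB) = -2.15 + -25.33 + 45.19 = 17.71

17.71


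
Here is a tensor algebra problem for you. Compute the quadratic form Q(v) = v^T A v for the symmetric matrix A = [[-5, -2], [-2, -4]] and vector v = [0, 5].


First compute Av:
(Av)_1 = -5*0 + -2*5 = -10
(Av)_2 = -2*0 + -4*5 = -20
Av = [-10, -20]
Then v^T (Av) = 0*-10 + 5*-20
= 0 + -100 = -100

-100


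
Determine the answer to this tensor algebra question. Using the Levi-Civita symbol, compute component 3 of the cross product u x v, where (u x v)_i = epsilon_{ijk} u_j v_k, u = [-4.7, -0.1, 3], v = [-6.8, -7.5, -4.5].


(u x v)_3 = sum_{j,k} epsilon_{3jk} u_j v_k. Only permutations of (1,2,3) contribute; the two non-zero terms are:
eps_{312} u_1 v_2 = 1 * -4.7 * -7.5 = 35.25
eps_{321} u_2 v_1 = -1 * -0.1 * -6.8 = -0.68
(u x v)_3 = 34.57

34.57


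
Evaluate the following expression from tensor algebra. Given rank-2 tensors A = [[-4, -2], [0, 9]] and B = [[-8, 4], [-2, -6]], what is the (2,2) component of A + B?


Tensor addition is component-wise: (A + B)_{ij} = A_{ij} + B_{ij}.
A_{22} = 9
B_{22} = -6
(A + B)_{22} = 9 + -6 = 3

3


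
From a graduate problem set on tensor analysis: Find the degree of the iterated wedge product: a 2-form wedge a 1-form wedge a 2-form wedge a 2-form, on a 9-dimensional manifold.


The degree of a wedge product is the sum of the degrees of the individual forms.
Degrees: 2, 1, 2, 2
Total degree = 2 + 1 + 2 + 2 = 7

7


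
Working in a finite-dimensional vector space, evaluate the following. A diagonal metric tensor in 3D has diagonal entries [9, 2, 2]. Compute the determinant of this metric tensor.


For a diagonal metric, the determinant is the product of diagonal entries.
Diagonal entries: 9, 2, 2
det(g) = 9 * 2 * 2 = 36

36


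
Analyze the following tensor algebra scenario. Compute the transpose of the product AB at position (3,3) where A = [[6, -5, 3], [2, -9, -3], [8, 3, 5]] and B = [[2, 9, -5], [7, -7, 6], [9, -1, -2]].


(AB)^T_{ij} = (AB)_{ji} = sum_k A_{jk} B_{ki}.
For i=3, j=3 we need (AB)_{33}:
A_{31} * B_{13} = 8 * -5 = -40
A_{32} * B_{23} = 3 * 6 = 18
A_{33} * B_{33} = 5 * -2 = -10
Sum = -40 + 18 + -10 = -32

-32


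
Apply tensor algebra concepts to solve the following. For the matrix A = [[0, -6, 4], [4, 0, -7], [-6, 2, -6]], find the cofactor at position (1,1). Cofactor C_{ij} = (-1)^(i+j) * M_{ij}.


To find cofactor C_{11}, delete row 1 and column 1.
The resulting 2x2 submatrix is: [[0, -7], [2, -6]]
Minor M_{11} = 0*-6 - -7*2
  = 0 - -14 = 14
Sign = (-1)^(1+1) = (-1)^2 = 1
Cofactor C_{11} = 1 * 14 = 14

14


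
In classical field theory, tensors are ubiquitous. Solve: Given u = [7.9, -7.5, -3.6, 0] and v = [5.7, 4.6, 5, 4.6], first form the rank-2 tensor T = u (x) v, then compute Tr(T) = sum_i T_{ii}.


The outer product gives T_{ij} = u_i v_j.
The trace (contraction) is Tr(T) = sum_i T_{ii} = sum_i u_i v_i.
Diagonal entries:
T_{11} = u_1 * v_1 = 7.9 * 5.7 = 45.03
T_{22} = u_2 * v_2 = -7.5 * 4.6 = -34.5
T_{33} = u_3 * v_3 = -3.6 * 5 = -18
T_{44} = u_4 * v_4 = 0 * 4.6 = 0
Tr(T) = 45.03 + -34.5 + -18 + 0 = -7.47

-7.47


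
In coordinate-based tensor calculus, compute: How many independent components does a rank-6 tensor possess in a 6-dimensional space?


The number of components of a rank-r tensor in d dimensions is d^r.
Here d = 6 and r = 6.
6^6 = 46656

46656


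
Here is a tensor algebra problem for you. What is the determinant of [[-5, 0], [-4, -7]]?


For a 2x2 matrix [[a, b], [c, d]], det = a*d - b*c.
a = -5, b = 0, c = -4, d = -7
a*d = -5 * -7 = 35
b*c = 0 * -4 = 0
det = 35 - 0 = 35

35


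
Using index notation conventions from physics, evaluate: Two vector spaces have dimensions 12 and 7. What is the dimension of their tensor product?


The dimension of a tensor product is the product of dimensions.
dim(V) = 12, dim(W) = 7
dim(V (x) W) = 12 * 7 = 84

84


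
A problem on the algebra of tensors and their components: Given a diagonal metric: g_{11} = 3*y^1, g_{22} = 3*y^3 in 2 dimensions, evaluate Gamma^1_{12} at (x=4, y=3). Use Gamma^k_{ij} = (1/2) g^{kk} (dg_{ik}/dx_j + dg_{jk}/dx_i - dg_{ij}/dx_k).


For a diagonal metric, Gamma^k_{ij} = (1/2) g^{kk} (dg_{ik}/dx_j + dg_{jk}/dx_i - dg_{ij}/dx_k).
The metric is diagonal, so g_{ab} = 0 for a != b.
At the given point: g_{11} = 9, g_{22} = 81
g^{11} = 1/9
dg_{11}/dx_2 = dg_{11}/dx_2 = 3
dg_{21}/dx_1 = 0 (off-diagonal)
dg_{12}/dx_1 = 0 (off-diagonal)
Numerator = 3 + 0 - 0 = 3
Gamma^1_{12} = 3 / (2 * 9) = 1/6

1/6


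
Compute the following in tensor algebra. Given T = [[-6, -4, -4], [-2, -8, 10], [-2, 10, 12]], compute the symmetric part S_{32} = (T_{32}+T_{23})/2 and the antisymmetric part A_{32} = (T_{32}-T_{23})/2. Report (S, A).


T_{32} = 10
T_{23} = 10
S_{32} = (10 + 10)/2 = 20/2 = 10
A_{32} = (10 - 10)/2 = 0/2 = 0
Check: S + A = 10 + 0 = 10 = T_{32}.

(10, 0)


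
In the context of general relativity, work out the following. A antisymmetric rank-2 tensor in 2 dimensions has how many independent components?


A antisymmetric rank-2 tensor in d dimensions has d(d-1)/2 independent components.
d = 2
d(d-1)/2 = 2 * 1 / 2 = 2 / 2 = 1

1


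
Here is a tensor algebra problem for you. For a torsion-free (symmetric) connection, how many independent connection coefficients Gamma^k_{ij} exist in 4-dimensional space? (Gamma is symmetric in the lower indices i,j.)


Christoffel symbols Gamma^k_{ij} are symmetric in i,j, so there are d * d(d+1)/2 independent symbols.
d = 4
d(d+1)/2 = 4 * 5 / 2 = 10
Total = 4 * 10 = 40

40


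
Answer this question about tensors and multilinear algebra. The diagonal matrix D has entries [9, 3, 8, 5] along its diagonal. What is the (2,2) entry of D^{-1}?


For a diagonal matrix, the inverse has entries (D^{-1})_{ii} = 1/d_{ii}.
The diagonal entries are: d_{11} = 9, d_{22} = 3, d_{33} = 8, d_{44} = 5
We need (D^{-1})_{22} = 1/d_{22} = 1/3 = 1/3

1/3


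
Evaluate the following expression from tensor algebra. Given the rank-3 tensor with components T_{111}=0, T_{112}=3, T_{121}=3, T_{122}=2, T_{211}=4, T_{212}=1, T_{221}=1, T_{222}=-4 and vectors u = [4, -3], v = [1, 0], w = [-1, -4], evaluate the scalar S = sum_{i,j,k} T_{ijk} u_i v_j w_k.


S = sum over i,j,k of T_{ijk} u_i v_j w_k. Expanding all 8 terms:
T_{111}*u_1*v_1*w_1 = 0*4*1*-1 = 0  (running total: 0)
T_{112}*u_1*v_1*w_2 = 3*4*1*-4 = -48  (running total: -48)
T_{121}*u_1*v_2*w_1 = 3*4*0*-1 = 0  (running total: -48)
T_{122}*u_1*v_2*w_2 = 2*4*0*-4 = 0  (running total: -48)
T_{211}*u_2*v_1*w_1 = 4*-3*1*-1 = 12  (running total: -36)
T_{212}*u_2*v_1*w_2 = 1*-3*1*-4 = 12  (running total: -24)
T_{221}*u_2*v_2*w_1 = 1*-3*0*-1 = 0  (running total: -24)
T_{222}*u_2*v_2*w_2 = -4*-3*0*-4 = 0  (running total: -24)
S = -24

-24


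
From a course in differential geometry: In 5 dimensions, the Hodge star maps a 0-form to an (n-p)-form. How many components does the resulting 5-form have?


The Hodge dual of a p-form on an n-dimensional manifold is an (n-p)-form.
n = 5, p = 0, so dual degree = 5 - 0 = 5
The number of components is C(n, n-p) = C(5, 5) = 1

1


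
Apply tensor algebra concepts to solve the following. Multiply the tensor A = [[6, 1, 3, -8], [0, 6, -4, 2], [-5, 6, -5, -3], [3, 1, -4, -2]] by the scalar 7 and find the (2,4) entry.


Scalar multiplication: (cA)_{ij} = c * A_{ij}.
c = 7
A_{24} = 2
(cA)_{24} = 7 * 2 = 14

14


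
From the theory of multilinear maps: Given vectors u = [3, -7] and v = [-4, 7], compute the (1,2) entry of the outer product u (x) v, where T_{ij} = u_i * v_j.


The outer product entry T_{ij} = u_i * v_j.
We need i=1, j=2.
u_1 = 3, v_2 = 7
T_{1,2} = 3 * 7 = 21

21


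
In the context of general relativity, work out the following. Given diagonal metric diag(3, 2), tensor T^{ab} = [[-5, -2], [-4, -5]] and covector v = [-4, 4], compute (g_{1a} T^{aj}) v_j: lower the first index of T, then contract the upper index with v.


Step 1: lower the first index. For a diagonal metric, g_{ia} T^{aj} = g_{ii} T^{ij} (no sum on i).
g_{11} = 3
S_1{}^1 = 3 * T^{11} = 3 * -5 = -15
S_1{}^2 = 3 * T^{12} = 3 * -2 = -6
Step 2: contract S_1{}^j with v_j.
S_1{}^1 * v_1 = -15 * -4 = 60
S_1{}^2 * v_2 = -6 * 4 = -24
Result = 60 + -24 = 36

36


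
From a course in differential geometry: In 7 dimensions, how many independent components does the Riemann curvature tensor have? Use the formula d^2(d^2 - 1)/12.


The Riemann tensor in d dimensions has d^2(d^2 - 1)/12 independent components.
d = 7, so d^2 = 49
d^2 - 1 = 48
d^2(d^2 - 1) = 49 * 48 = 2352
Divide by 12: 2352 / 12 = 196

196


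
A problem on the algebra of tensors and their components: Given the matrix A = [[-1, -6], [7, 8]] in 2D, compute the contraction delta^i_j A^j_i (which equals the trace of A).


The contraction (trace) of a rank-2 tensor is the sum of its diagonal elements.
Diagonal entries: A[1,1] = -1, A[2,2] = 8
Tr(A) = -1 + 8 = 7

7


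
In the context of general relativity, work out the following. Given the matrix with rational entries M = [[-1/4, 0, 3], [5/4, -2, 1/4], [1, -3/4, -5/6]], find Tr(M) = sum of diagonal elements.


The trace is the sum of diagonal entries.
Diagonal: M[1,1] = -1/4, M[2,2] = -2, M[3,3] = -5/6
Tr(M) = -1/4 + -2 + -5/6
Computing step by step:
After adding M[1,1]: -1/4
After adding M[2,2]: -9/4
After adding M[3,3]: -37/12
Tr(M) = -37/12

-37/12


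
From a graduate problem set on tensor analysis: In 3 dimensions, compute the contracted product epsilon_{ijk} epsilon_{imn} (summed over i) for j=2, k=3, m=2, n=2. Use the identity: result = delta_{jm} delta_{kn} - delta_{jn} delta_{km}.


Using the identity: epsilon_{ijk} epsilon_{imn} = delta_{jm} delta_{kn} - delta_{jn} delta_{km}.
delta_{22} = 1
delta_{32} = 0
delta_{22} = 1
delta_{32} = 0
Result = 1 * 0 - 1 * 0 = 0 - 0 = 0

0


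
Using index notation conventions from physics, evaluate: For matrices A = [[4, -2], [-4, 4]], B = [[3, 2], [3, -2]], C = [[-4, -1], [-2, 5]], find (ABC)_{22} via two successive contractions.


(ABC)_{22} = sum_m (AB)_{2m} C_{m2}. First compute row 2 of AB.
(AB)_{21} = -4*3 + 4*3 = 0
(AB)_{22} = -4*2 + 4*-2 = -16
Now contract with column 2 of C:
(AB)_{21} * C_{12} = 0 * -1 = 0
(AB)_{22} * C_{22} = -16 * 5 = -80
(ABC)_{22} = 0 + -80 = -80

-80


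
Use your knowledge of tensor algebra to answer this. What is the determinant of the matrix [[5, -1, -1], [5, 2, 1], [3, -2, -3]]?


Expanding along the first row, det(A) = a11*M_11 - a12*M_12 + a13*M_13, where M_1j is the (1,j) minor.
Minor M_11 = 2*-3 - 1*-2 = -4
Minor M_12 = 5*-3 - 1*3 = -18
Minor M_13 = 5*-2 - 2*3 = -16
det = 5*(-4) - -1*(-18) + -1*(-16)
    = -20 - 18 + 16
    = -22

-22


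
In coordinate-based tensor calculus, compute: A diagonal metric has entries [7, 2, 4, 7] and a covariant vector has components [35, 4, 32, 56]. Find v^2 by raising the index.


To raise an index with a diagonal metric: v^i = v_i / g_{ii}.
For index 2: v_2 = 4, g_{22} = 2
v^2 = 4 / 2 = 2

2


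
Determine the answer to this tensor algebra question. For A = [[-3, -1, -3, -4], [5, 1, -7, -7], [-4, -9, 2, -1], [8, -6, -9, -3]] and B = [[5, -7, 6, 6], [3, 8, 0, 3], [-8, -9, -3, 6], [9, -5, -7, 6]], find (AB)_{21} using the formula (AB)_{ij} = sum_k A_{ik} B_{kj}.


(AB)_{ij} = sum_k A_{ik} B_{kj}.
For i=2, j=1:
A_{21} * B_{11} = 5 * 5 = 25
A_{22} * B_{21} = 1 * 3 = 3
A_{23} * B_{31} = -7 * -8 = 56
A_{24} * B_{41} = -7 * 9 = -63
Sum = 25 + 3 + 56 + -63 = 21

21


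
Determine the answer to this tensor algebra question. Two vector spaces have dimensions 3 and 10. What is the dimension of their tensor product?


The dimension of a tensor product is the product of dimensions.
dim(V) = 3, dim(W) = 10
dim(V (x) W) = 3 * 10 = 30

30


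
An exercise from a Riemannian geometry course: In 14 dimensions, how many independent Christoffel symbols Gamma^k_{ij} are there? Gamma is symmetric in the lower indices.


Christoffel symbols Gamma^k_{ij} are symmetric in i,j, so there are d * d(d+1)/2 independent symbols.
d = 14
d(d+1)/2 = 14 * 15 / 2 = 105
Total = 14 * 105 = 1470

1470


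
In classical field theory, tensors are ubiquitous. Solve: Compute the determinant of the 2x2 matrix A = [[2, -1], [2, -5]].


For a 2x2 matrix [[a, b], [c, d]], det = a*d - b*c.
a = 2, b = -1, c = 2, d = -5
a*d = 2 * -5 = -10
b*c = -1 * 2 = -2
det = -10 - -2 = -8

-8


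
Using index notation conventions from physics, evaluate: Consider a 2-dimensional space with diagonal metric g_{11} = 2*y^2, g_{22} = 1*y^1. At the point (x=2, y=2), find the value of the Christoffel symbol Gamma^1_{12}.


For a diagonal metric, Gamma^k_{ij} = (1/2) g^{kk} (dg_{ik}/dx_j + dg_{jk}/dx_i - dg_{ij}/dx_k).
The metric is diagonal, so g_{ab} = 0 for a != b.
At the given point: g_{11} = 8, g_{22} = 2
g^{11} = 1/8
dg_{11}/dx_2 = dg_{11}/dx_2 = 8
dg_{21}/dx_1 = 0 (off-diagonal)
dg_{12}/dx_1 = 0 (off-diagonal)
Numerator = 8 + 0 - 0 = 8
Gamma^1_{12} = 8 / (2 * 8) = 1/2

1/2


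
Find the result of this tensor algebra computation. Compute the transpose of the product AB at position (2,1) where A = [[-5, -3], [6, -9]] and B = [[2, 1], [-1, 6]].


(AB)^T_{ij} = (AB)_{ji} = sum_k A_{jk} B_{ki}.
For i=2, j=1 we need (AB)_{12}:
A_{11} * B_{12} = -5 * 1 = -5
A_{12} * B_{22} = -3 * 6 = -18
Sum = -5 + -18 = -23

-23


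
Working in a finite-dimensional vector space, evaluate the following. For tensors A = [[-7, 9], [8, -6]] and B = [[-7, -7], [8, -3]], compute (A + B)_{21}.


Tensor addition is component-wise: (A + B)_{ij} = A_{ij} + B_{ij}.
A_{21} = 8
B_{21} = 8
(A + B)_{21} = 8 + 8 = 16

16


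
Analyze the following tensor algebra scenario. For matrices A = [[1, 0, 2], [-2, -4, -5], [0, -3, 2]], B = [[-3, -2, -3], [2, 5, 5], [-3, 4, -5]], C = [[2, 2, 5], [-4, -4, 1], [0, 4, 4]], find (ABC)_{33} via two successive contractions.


(ABC)_{33} = sum_m (AB)_{3m} C_{m3}. First compute row 3 of AB.
(AB)_{31} = 0*-3 + -3*2 + 2*-3 = -12
(AB)_{32} = 0*-2 + -3*5 + 2*4 = -7
(AB)_{33} = 0*-3 + -3*5 + 2*-5 = -25
Now contract with column 3 of C:
(AB)_{31} * C_{13} = -12 * 5 = -60
(AB)_{32} * C_{23} = -7 * 1 = -7
(AB)_{33} * C_{33} = -25 * 4 = -100
(ABC)_{33} = -60 + -7 + -100 = -167

-167
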